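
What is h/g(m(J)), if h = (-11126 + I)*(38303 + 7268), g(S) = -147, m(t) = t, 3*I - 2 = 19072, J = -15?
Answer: 217282528/147 ≈ 1.4781e+6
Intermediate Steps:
I = 6358 (I = ⅔ + (⅓)*19072 = ⅔ + 19072/3 = 6358)
h = -217282528 (h = (-11126 + 6358)*(38303 + 7268) = -4768*45571 = -217282528)
h/g(m(J)) = -217282528/(-147) = -217282528*(-1/147) = 217282528/147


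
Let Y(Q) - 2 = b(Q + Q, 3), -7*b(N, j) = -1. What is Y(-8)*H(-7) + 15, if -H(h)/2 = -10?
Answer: 405/7 ≈ 57.857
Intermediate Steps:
b(N, j) = ⅐ (b(N, j) = -⅐*(-1) = ⅐)
H(h) = 20 (H(h) = -2*(-10) = 20)
Y(Q) = 15/7 (Y(Q) = 2 + ⅐ = 15/7)
Y(-8)*H(-7) + 15 = (15/7)*20 + 15 = 300/7 + 15 = 405/7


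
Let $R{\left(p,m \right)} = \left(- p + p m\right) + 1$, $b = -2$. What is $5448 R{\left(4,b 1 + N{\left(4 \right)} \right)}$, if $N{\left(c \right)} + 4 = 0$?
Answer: $-147096$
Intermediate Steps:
$N{\left(c \right)} = -4$ ($N{\left(c \right)} = -4 + 0 = -4$)
$R{\left(p,m \right)} = 1 - p + m p$ ($R{\left(p,m \right)} = \left(- p + m p\right) + 1 = 1 - p + m p$)
$5448 R{\left(4,b 1 + N{\left(4 \right)} \right)} = 5448 \left(1 - 4 + \left(\left(-2\right) 1 - 4\right) 4\right) = 5448 \left(1 - 4 + \left(-2 - 4\right) 4\right) = 5448 \left(1 - 4 - 24\right) = 5448 \left(-27\right) = -147096$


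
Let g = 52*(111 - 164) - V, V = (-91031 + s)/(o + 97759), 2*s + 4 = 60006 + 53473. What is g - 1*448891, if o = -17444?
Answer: -72547989023/160630 ≈ -4.5165e+5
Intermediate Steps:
s = 113475/2 (s = -2 + (60006 + 53473)/2 = -2 + (½)*113479 = -2 + 113479/2 = 113475/2 ≈ 56738.)
V = -68587/160630 (V = (-91031 + 113475/2)/(-17444 + 97759) = -68587/2/80315 = -68587/2*1/80315 = -68587/160630 ≈ -0.42699)
g = -442627693/160630 (g = 52*(111 - 164) - 1*(-68587/160630) = 52*(-53) + 68587/160630 = -2756 + 68587/160630 = -442627693/160630 ≈ -2755.6)
g - 1*448891 = -442627693/160630 - 1*448891 = -442627693/160630 - 448891 = -72547989023/160630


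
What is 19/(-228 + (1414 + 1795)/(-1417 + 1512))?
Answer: -1805/18451 ≈ -0.097827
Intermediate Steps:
19/(-228 + (1414 + 1795)/(-1417 + 1512)) = 19/(-228 + 3209/95) = 19/(-18451/95) = 19*(-95/18451) = -1805/18451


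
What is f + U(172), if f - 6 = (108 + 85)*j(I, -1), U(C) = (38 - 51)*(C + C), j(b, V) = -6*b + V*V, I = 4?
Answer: -8905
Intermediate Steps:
j(b, V) = V**2 - 6*b (j(b, V) = -6*b + V**2 = V**2 - 6*b)
U(C) = -26*C
f = -4433 (f = 6 + (108 + 85)*((-1)**2 - 6*4) = 6 + 193*(1 - 24) = 6 + 193*(-23) = 6 - 4439 = -4433)
f + U(172) = -4433 - 26*172 = -4433 - 4472 = -8905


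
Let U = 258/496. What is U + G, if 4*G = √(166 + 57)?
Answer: 129/248 + √223/4 ≈ 4.2535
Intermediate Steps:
U = 129/248 (U = 258*(1/496) = 129/248 ≈ 0.52016)
G = √223/4 (G = √(166 + 57)/4 = √223/4 ≈ 3.7333)
U + G = 129/248 + √223/4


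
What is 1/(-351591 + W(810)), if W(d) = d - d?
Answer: -1/351591 ≈ -2.8442e-6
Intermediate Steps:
W(d) = 0
1/(-351591 + W(810)) = 1/(-351591 + 0) = 1/(-351591) = -1/351591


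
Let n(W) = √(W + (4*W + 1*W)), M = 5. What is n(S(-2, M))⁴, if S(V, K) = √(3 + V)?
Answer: 36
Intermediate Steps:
n(W) = √6*√W (n(W) = √(W + (4*W + W)) = √(W + 5*W) = √(6*W) = √6*√W)
n(S(-2, M))⁴ = (√6*√(√(3 - 2)))⁴ = (√6*√(√1))⁴ = (√6*√1)⁴ = (√6*1)⁴ = (√6)⁴ = 36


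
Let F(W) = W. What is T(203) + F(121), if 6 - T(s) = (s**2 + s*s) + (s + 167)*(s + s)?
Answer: -232511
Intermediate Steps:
T(s) = 6 - 2*s**2 - 2*s*(167 + s) (T(s) = 6 - ((s**2 + s*s) + (s + 167)*(s + s)) = 6 - ((s**2 + s**2) + (167 + s)*(2*s)) = 6 - (2*s**2 + 2*s*(167 + s)) = 6 + (-2*s**2 - 2*s*(167 + s)) = 6 - 2*s**2 - 2*s*(167 + s))
T(203) + F(121) = (6 - 334*203 - 4*203**2) + 121 = (6 - 67802 - 4*41209) + 121 = (6 - 67802 - 164836) + 121 = -232632 + 121 = -232511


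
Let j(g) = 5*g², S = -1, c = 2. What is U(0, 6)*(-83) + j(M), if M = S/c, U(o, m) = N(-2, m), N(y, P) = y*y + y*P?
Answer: 2661/4 ≈ 665.25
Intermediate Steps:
N(y, P) = y² + P*y
U(o, m) = 4 - 2*m (U(o, m) = -2*(m - 2) = -2*(-2 + m) = 4 - 2*m)
M = -½ (M = -1/2 = -1*½ = -½ ≈ -0.50000)
U(0, 6)*(-83) + j(M) = (4 - 2*6)*(-83) + 5*(-½)² = (4 - 12)*(-83) + 5*(¼) = -8*(-83) + 5/4 = 664 + 5/4 = 2661/4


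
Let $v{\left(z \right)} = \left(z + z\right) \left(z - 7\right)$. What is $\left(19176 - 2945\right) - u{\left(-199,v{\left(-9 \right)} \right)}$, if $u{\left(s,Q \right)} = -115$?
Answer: $16346$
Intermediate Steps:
$v{\left(z \right)} = 2 z \left(-7 + z\right)$
$\left(19176 - 2945\right) - u{\left(-199,v{\left(-9 \right)} \right)} = \left(19176 - 2945\right) - -115 = \left(19176 - 2945\right) + 115 = 16231 + 115 = 16346$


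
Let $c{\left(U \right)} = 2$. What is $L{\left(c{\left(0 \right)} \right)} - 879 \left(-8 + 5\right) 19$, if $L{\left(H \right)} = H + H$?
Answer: $50107$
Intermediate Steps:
$L{\left(H \right)} = 2 H$
$L{\left(c{\left(0 \right)} \right)} - 879 \left(-8 + 5\right) 19 = 2 \cdot 2 - 879 \left(-8 + 5\right) 19 = 4 - 879 \left(\left(-3\right) 19\right) = 4 - -50103 = 4 + 50103 = 50107$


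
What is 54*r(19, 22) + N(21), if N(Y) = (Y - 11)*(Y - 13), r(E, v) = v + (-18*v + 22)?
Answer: -18928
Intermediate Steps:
r(E, v) = 22 - 17*v (r(E, v) = v + (22 - 18*v) = 22 - 17*v)
N(Y) = (-13 + Y)*(-11 + Y) (N(Y) = (-11 + Y)*(-13 + Y) = (-13 + Y)*(-11 + Y))
54*r(19, 22) + N(21) = 54*(22 - 17*22) + (143 + 21² - 24*21) = 54*(22 - 374) + (143 + 441 - 504) = 54*(-352) + 80 = -19008 + 80 = -18928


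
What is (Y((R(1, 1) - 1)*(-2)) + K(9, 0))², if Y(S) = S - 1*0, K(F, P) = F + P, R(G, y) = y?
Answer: 81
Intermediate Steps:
Y(S) = S (Y(S) = S + 0 = S)
(Y((R(1, 1) - 1)*(-2)) + K(9, 0))² = ((1 - 1)*(-2) + (9 + 0))² = (0*(-2) + 9)² = (0 + 9)² = 9² = 81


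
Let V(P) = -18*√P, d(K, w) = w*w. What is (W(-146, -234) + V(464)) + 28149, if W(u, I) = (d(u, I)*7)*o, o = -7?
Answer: -2654895 - 72*√29 ≈ -2.6553e+6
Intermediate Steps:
d(K, w) = w²
W(u, I) = -49*I² (W(u, I) = (I²*7)*(-7) = (7*I²)*(-7) = -49*I²)
(W(-146, -234) + V(464)) + 28149 = (-49*(-234)² - 72*√29) + 28149 = (-49*54756 - 72*√29) + 28149 = (-2683044 - 72*√29) + 28149 = -2654895 - 72*√29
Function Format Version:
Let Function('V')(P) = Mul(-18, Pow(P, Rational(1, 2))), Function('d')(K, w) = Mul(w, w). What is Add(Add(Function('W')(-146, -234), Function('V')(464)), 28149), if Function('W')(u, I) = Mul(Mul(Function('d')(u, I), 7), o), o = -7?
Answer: Add(-2654895, Mul(-72, Pow(29, Rational(1, 2)))) ≈ -2.6553e+6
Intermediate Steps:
Function('d')(K, w) = Pow(w, 2)
Function('W')(u, I) = Mul(-49, Pow(I, 2)) (Function('W')(u, I) = Mul(Mul(Pow(I, 2), 7), -7) = Mul(Mul(7, Pow(I, 2)), -7) = Mul(-49, Pow(I, 2)))
Add(Add(Function('W')(-146, -234), Function('V')(464)), 28149) = Add(Add(Mul(-49, Pow(-234, 2)), Mul(-18, Pow(464, Rational(1, 2)))), 28149) = Add(Add(Mul(-49, 54756), Mul(-18, Mul(4, Pow(29, Rational(1, 2))))), 28149) = Add(Add(-2683044, Mul(-72, Pow(29, Rational(1, 2)))), 28149) = Add(-2654895, Mul(-72, Pow(29, Rational(1, 2))))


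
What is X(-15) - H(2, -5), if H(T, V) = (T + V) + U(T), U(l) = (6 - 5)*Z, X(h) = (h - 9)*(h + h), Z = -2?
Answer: 725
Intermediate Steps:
X(h) = 2*h*(-9 + h) (X(h) = (-9 + h)*(2*h) = 2*h*(-9 + h))
U(l) = -2 (U(l) = (6 - 5)*(-2) = 1*(-2) = -2)
H(T, V) = -2 + T + V (H(T, V) = (T + V) - 2 = -2 + T + V)
X(-15) - H(2, -5) = 2*(-15)*(-9 - 15) - (-2 + 2 - 5) = 2*(-15)*(-24) - 1*(-5) = 720 + 5 = 725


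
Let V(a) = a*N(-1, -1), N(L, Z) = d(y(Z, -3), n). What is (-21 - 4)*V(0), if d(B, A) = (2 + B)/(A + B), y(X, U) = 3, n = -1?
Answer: 0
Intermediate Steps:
d(B, A) = (2 + B)/(A + B)
N(L, Z) = 5/2 (N(L, Z) = (2 + 3)/(-1 + 3) = 5/2)
V(a) = 5*a/2 (V(a) = a*(5/2) = 5*a/2)
(-21 - 4)*V(0) = (-21 - 4)*((5/2)*0) = -25*0 = 0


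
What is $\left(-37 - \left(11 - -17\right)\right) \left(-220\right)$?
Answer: $14300$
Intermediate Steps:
$\left(-37 - \left(11 - -17\right)\right) \left(-220\right) = \left(-37 - \left(11 + 17\right)\right) \left(-220\right) = \left(-37 - 28\right) \left(-220\right) = \left(-65\right) \left(-220\right) = 14300$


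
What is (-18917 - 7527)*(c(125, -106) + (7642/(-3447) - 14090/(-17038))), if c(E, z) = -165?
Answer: 129206492744032/29364993 ≈ 4.4000e+6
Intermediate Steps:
(-18917 - 7527)*(c(125, -106) + (7642/(-3447) - 14090/(-17038))) = (-18917 - 7527)*(-165 + (7642/(-3447) - 14090/(-17038))) = -26444*(-165 + (7642*(-1/3447) - 14090*(-1/17038))) = -26444*(-165 + (-7642/3447 + 7045/8519)) = -26444*(-165 - 40818083/29364993) = -26444*(-4886041928/29364993) = 129206492744032/29364993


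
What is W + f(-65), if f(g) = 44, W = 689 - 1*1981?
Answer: -1248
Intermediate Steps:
W = -1292 (W = 689 - 1981 = -1292)
W + f(-65) = -1292 + 44 = -1248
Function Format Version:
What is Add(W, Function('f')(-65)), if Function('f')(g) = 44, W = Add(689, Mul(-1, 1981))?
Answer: -1248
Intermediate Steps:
W = -1292 (W = Add(689, -1981) = -1292)
Add(W, Function('f')(-65)) = Add(-1292, 44) = -1248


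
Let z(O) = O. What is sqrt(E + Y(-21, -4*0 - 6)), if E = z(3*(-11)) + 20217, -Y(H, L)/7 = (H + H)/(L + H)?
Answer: sqrt(181558)/3 ≈ 142.03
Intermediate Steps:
Y(H, L) = -14*H/(H + L) (Y(H, L) = -7*(H + H)/(L + H) = -7*2*H/(H + L) = -14*H/(H + L))
E = 20184 (E = 3*(-11) + 20217 = -33 + 20217 = 20184)
sqrt(E + Y(-21, -4*0 - 6)) = sqrt(20184 - 14*(-21)/(-21 + (-4*0 - 6))) = sqrt(20184 - 14*(-21)/(-21 + (0 - 6))) = sqrt(20184 - 14*(-21)/(-21 - 6)) = sqrt(20184 - 14*(-21)/(-27)) = sqrt(20184 - 14*(-21)*(-1/27)) = sqrt(20184 - 98/9) = sqrt(181558/9) = sqrt(181558)/3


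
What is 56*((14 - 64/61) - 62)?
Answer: -167552/61 ≈ -2746.8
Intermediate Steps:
56*((14 - 64/61) - 62) = 56*(790/61 - 62) = 56*(-2992/61) = -167552/61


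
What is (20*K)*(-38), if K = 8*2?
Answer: -12160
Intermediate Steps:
K = 16
(20*K)*(-38) = (20*16)*(-38) = 320*(-38) = -12160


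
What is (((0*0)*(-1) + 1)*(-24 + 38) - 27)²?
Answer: 169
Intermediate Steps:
(((0*0)*(-1) + 1)*(-24 + 38) - 27)² = ((0*(-1) + 1)*14 - 27)² = ((0 + 1)*14 - 27)² = (1*14 - 27)² = (14 - 27)² = (-13)² = 169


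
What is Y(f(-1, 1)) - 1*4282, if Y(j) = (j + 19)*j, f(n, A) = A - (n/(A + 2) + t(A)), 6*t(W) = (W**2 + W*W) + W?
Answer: -153557/36 ≈ -4265.5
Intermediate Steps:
t(W) = W**2/3 + W/6 (t(W) = ((W**2 + W*W) + W)/6 = ((W**2 + W**2) + W)/6 = (2*W**2 + W)/6 = (W + 2*W**2)/6 = W**2/3 + W/6)
f(n, A) = A - n/(2 + A) - A*(1 + 2*A)/6 (f(n, A) = A - (n/(A + 2) + A*(1 + 2*A)/6) = A - (n/(2 + A) + A*(1 + 2*A)/6) = A + (-n/(2 + A) - A*(1 + 2*A)/6) = A - n/(2 + A) - A*(1 + 2*A)/6)
Y(j) = j*(19 + j) (Y(j) = (19 + j)*j = j*(19 + j))
Y(f(-1, 1)) - 1*4282 = ((1**2 - 6*(-1) - 2*1**3 + 10*1)/(6*(2 + 1)))*(19 + (1**2 - 6*(-1) - 2*1**3 + 10*1)/(6*(2 + 1))) - 1*4282 = ((1/6)*(1 + 6 - 2*1 + 10)/3)*(19 + (1/6)*(1 + 6 - 2*1 + 10)/3) - 4282 = ((1/6)*(1/3)*(1 + 6 - 2 + 10))*(19 + (1/6)*(1/3)*(1 + 6 - 2 + 10)) - 4282 = ((1/6)*(1/3)*15)*(19 + (1/6)*(1/3)*15) - 4282 = 5*(19 + 5/6)/6 - 4282 = (5/6)*(119/6) - 4282 = 595/36 - 4282 = -153557/36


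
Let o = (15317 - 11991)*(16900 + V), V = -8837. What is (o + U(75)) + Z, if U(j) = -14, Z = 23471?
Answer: 26840995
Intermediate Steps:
o = 26817538 (o = (15317 - 11991)*(16900 - 8837) = 3326*8063 = 26817538)
(o + U(75)) + Z = (26817538 - 14) + 23471 = 26817524 + 23471 = 26840995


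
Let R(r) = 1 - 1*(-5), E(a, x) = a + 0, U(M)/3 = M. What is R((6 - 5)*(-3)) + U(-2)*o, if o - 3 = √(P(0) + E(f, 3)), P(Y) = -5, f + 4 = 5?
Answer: -12 - 12*I ≈ -12.0 - 12.0*I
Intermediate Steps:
f = 1 (f = -4 + 5 = 1)
U(M) = 3*M
E(a, x) = a
R(r) = 6 (R(r) = 1 + 5 = 6)
o = 3 + 2*I (o = 3 + √(-5 + 1) = 3 + √(-4) = 3 + 2*I ≈ 3.0 + 2.0*I)
R((6 - 5)*(-3)) + U(-2)*o = 6 + (3*(-2))*(3 + 2*I) = 6 - 6*(3 + 2*I) = 6 + (-18 - 12*I) = -12 - 12*I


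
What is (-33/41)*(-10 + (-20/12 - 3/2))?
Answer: 869/82 ≈ 10.598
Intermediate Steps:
(-33/41)*(-10 + (-20/12 - 3/2)) = (-33*1/41)*(-10 + (-20*1/12 - 3*1/2)) = -33*(-10 + (-5/3 - 3/2))/41 = -33*(-10 - 19/6)/41 = -33/41*(-79/6) = 869/82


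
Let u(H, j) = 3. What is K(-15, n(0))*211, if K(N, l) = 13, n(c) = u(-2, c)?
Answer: 2743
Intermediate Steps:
n(c) = 3
K(-15, n(0))*211 = 13*211 = 2743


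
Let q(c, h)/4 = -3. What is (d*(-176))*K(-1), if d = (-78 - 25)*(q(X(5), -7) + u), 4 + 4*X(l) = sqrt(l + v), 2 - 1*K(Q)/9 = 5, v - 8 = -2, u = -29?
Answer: 20067696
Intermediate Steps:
v = 6 (v = 8 - 2 = 6)
K(Q) = -27 (K(Q) = 18 - 9*5 = 18 - 45 = -27)
X(l) = -1 + sqrt(6 + l)/4 (X(l) = -1 + sqrt(l + 6)/4 = -1 + sqrt(6 + l)/4)
q(c, h) = -12 (q(c, h) = 4*(-3) = -12)
d = 4223 (d = (-78 - 25)*(-12 - 29) = -103*(-41) = 4223)
(d*(-176))*K(-1) = (4223*(-176))*(-27) = -743248*(-27) = 20067696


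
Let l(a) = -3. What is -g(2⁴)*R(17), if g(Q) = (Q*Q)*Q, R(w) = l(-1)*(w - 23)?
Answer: -73728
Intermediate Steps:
R(w) = 69 - 3*w (R(w) = -3*(w - 23) = -3*(-23 + w) = 69 - 3*w)
g(Q) = Q³ (g(Q) = Q²*Q = Q³)
-g(2⁴)*R(17) = -(2⁴)³*(69 - 3*17) = -16³*(69 - 51) = -4096*18 = -1*73728 = -73728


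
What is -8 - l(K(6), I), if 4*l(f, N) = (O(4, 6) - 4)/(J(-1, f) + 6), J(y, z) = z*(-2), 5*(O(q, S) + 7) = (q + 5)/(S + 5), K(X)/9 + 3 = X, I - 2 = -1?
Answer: -21269/2640 ≈ -8.0564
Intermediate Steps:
I = 1 (I = 2 - 1 = 1)
K(X) = -27 + 9*X
O(q, S) = -7 + (5 + q)/(5*(5 + S)) (O(q, S) = -7 + ((q + 5)/(S + 5))/5 = -7 + ((5 + q)/(5 + S))/5 = -7 + (5 + q)/(5*(5 + S)))
J(y, z) = -2*z
l(f, N) = -149/(55*(6 - 2*f)) (l(f, N) = (((-170 + 4 - 35*6)/(5*(5 + 6)) - 4)/(-2*f + 6))/4 = (((⅕)*(-170 + 4 - 210)/11 - 4)/(6 - 2*f))/4 = (((⅕)*(1/11)*(-376) - 4)/(6 - 2*f))/4 = ((-376/55 - 4)/(6 - 2*f))/4 = (-596/(55*(6 - 2*f)))/4 = -149/(55*(6 - 2*f)))
-8 - l(K(6), I) = -8 - 149/(110*(-3 + (-27 + 9*6))) = -8 - 149/(110*(-3 + (-27 + 54))) = -8 - 149/(110*(-3 + 27)) = -8 - 149/(110*24) = -8 - 1*149/2640 = -8 - 149/2640 = -21269/2640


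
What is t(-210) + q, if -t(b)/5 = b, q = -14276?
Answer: -13226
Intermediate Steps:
t(b) = -5*b
t(-210) + q = -5*(-210) - 14276 = 1050 - 14276 = -13226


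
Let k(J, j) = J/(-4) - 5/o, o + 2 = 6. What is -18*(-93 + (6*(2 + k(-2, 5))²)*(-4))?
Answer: 2349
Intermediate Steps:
o = 4 (o = -2 + 6 = 4)
k(J, j) = -5/4 - J/4 (k(J, j) = J/(-4) - 5/4 = J*(-¼) - 5*¼ = -J/4 - 5/4 = -5/4 - J/4)
-18*(-93 + (6*(2 + k(-2, 5))²)*(-4)) = -18*(-93 + (6*(2 + (-5/4 - ¼*(-2)))²)*(-4)) = -18*(-93 + (6*(2 + (-5/4 + ½))²)*(-4)) = -18*(-93 + (6*(2 - ¾)²)*(-4)) = -18*(-93 + (6*(5/4)²)*(-4)) = -18*(-93 + (6*(25/16))*(-4)) = -18*(-93 + (75/8)*(-4)) = -18*(-93 - 75/2) = -18*(-261/2) = 2349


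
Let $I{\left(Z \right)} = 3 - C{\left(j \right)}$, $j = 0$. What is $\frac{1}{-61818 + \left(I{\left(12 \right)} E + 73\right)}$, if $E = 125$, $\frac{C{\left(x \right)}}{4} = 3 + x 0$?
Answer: $- \frac{1}{62870} \approx -1.5906 \cdot 10^{-5}$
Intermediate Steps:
$C{\left(x \right)} = 12$ ($C{\left(x \right)} = 4 \left(3 + x 0\right) = 4 \left(3 + 0\right) = 4 \cdot 3 = 12$)
$I{\left(Z \right)} = -9$ ($I{\left(Z \right)} = 3 - 12 = -9$)
$\frac{1}{-61818 + \left(I{\left(12 \right)} E + 73\right)} = \frac{1}{-61818 + \left(\left(-9\right) 125 + 73\right)} = \frac{1}{-61818 + \left(-1125 + 73\right)} = \frac{1}{-61818 - 1052} = \frac{1}{-62870} = - \frac{1}{62870}$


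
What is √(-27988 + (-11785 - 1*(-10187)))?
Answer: I*√29586 ≈ 172.01*I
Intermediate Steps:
√(-27988 + (-11785 - 1*(-10187))) = √(-27988 + (-11785 + 10187)) = √(-27988 - 1598) = √(-29586) = I*√29586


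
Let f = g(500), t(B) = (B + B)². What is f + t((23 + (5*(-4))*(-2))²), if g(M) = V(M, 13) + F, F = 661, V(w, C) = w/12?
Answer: 189037640/3 ≈ 6.3013e+7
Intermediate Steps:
V(w, C) = w/12 (V(w, C) = w*(1/12) = w/12)
t(B) = 4*B² (t(B) = (2*B)² = 4*B²)
g(M) = 661 + M/12 (g(M) = M/12 + 661 = 661 + M/12)
f = 2108/3 (f = 661 + (1/12)*500 = 661 + 125/3 = 2108/3 ≈ 702.67)
f + t((23 + (5*(-4))*(-2))²) = 2108/3 + 4*((23 + (5*(-4))*(-2))²)² = 2108/3 + 4*((23 - 20*(-2))²)² = 2108/3 + 4*((23 + 40)²)² = 2108/3 + 4*(63²)² = 2108/3 + 4*3969² = 2108/3 + 4*15752961 = 2108/3 + 63011844 = 189037640/3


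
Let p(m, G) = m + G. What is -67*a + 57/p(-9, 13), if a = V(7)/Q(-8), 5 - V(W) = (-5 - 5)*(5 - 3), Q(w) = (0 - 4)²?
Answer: -1447/16 ≈ -90.438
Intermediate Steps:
Q(w) = 16 (Q(w) = (-4)² = 16)
V(W) = 25 (V(W) = 5 - (-5 - 5)*(5 - 3) = 5 - (-10)*2 = 5 - 1*(-20) = 5 + 20 = 25)
a = 25/16 ≈ 1.5625
p(m, G) = G + m
-67*a + 57/p(-9, 13) = -67*25/16 + 57/(13 - 9) = -1675/16 + 57/4 = -1447/16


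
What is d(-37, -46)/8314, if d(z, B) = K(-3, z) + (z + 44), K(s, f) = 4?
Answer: 11/8314 ≈ 0.0013231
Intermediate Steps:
d(z, B) = 48 + z (d(z, B) = 4 + (z + 44) = 4 + (44 + z) = 48 + z)
d(-37, -46)/8314 = (48 - 37)/8314 = 11*(1/8314) = 11/8314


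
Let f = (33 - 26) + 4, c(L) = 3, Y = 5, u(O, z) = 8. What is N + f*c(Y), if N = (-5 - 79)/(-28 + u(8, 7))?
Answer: 186/5 ≈ 37.200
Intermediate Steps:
N = 21/5 (N = (-5 - 79)/(-28 + 8) = -84/(-20) = -84*(-1/20) = 21/5 ≈ 4.2000)
f = 11 (f = 7 + 4 = 11)
N + f*c(Y) = 21/5 + 11*3 = 21/5 + 33 = 186/5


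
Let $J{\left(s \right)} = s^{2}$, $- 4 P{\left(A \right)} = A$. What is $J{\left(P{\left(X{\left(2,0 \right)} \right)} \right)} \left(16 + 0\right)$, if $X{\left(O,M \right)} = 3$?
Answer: $9$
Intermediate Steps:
$P{\left(A \right)} = - \frac{A}{4}$
$J{\left(P{\left(X{\left(2,0 \right)} \right)} \right)} \left(16 + 0\right) = \left(\left(- \frac{1}{4}\right) 3\right)^{2} \left(16 + 0\right) = \left(- \frac{3}{4}\right)^{2} \cdot 16 = \frac{9}{16} \cdot 16 = 9$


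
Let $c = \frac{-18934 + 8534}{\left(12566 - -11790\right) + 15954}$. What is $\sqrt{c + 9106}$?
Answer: $\frac{\sqrt{147958846626}}{4031} \approx 95.424$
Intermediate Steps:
$c = - \frac{1040}{4031}$ ($c = - \frac{10400}{\left(12566 + 11790\right) + 15954} = - \frac{10400}{24356 + 15954} = - \frac{10400}{40310} = \left(-10400\right) \frac{1}{40310} = - \frac{1040}{4031} \approx -0.258$)
$\sqrt{c + 9106} = \sqrt{- \frac{1040}{4031} + 9106} = \sqrt{\frac{36705246}{4031}} = \frac{\sqrt{147958846626}}{4031}$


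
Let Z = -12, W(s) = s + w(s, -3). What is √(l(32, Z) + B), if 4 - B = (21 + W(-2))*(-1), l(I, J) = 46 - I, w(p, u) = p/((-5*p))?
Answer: 2*√230/5 ≈ 6.0663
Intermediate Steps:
w(p, u) = -⅕ (w(p, u) = p*(-1/(5*p)) = -⅕)
W(s) = -⅕ + s (W(s) = s - ⅕ = -⅕ + s)
B = 114/5 (B = 4 - (21 + (-⅕ - 2))*(-1) = 4 - (21 - 11/5)*(-1) = 4 - 94*(-1)/5 = 4 - 1*(-94/5) = 4 + 94/5 = 114/5 ≈ 22.800)
√(l(32, Z) + B) = √((46 - 1*32) + 114/5) = √((46 - 32) + 114/5) = √(14 + 114/5) = √(184/5) = 2*√230/5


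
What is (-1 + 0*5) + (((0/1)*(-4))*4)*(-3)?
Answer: -1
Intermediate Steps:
(-1 + 0*5) + (((0/1)*(-4))*4)*(-3) = (-1 + 0) + (((0*1)*(-4))*4)*(-3) = -1 + ((0*(-4))*4)*(-3) = -1 + (0*4)*(-3) = -1 + 0*(-3) = -1 + 0 = -1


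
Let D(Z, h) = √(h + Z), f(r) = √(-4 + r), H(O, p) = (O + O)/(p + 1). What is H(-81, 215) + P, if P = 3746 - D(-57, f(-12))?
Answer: 14981/4 - √(-57 + 4*I) ≈ 3745.0 - 7.5545*I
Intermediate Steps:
H(O, p) = 2*O/(1 + p) (H(O, p) = (2*O)/(1 + p) = 2*O/(1 + p))
D(Z, h) = √(Z + h)
P = 3746 - √(-57 + 4*I) (P = 3746 - √(-57 + √(-4 - 12)) = 3746 - √(-57 + √(-16)) = 3746 - √(-57 + 4*I) ≈ 3745.7 - 7.5545*I)
H(-81, 215) + P = 2*(-81)/(1 + 215) + (3746 - √(-57 + 4*I)) = 2*(-81)/216 + (3746 - √(-57 + 4*I)) = 2*(-81)*(1/216) + (3746 - √(-57 + 4*I)) = -¾ + (3746 - √(-57 + 4*I)) = 14981/4 - √(-57 + 4*I)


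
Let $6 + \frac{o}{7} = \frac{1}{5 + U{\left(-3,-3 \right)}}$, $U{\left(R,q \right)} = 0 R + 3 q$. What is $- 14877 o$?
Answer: $\frac{2603475}{4} \approx 6.5087 \cdot 10^{5}$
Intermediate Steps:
$U{\left(R,q \right)} = 3 q$ ($U{\left(R,q \right)} = 0 + 3 q = 3 q$)
$o = - \frac{175}{4}$ ($o = -42 + \frac{7}{5 + 3 \left(-3\right)} = -42 + \frac{7}{5 - 9} = -42 + \frac{7}{-4} = -42 + 7 \left(- \frac{1}{4}\right) = -42 - \frac{7}{4} = - \frac{175}{4} \approx -43.75$)
$- 14877 o = \left(-14877\right) \left(- \frac{175}{4}\right) = \frac{2603475}{4}$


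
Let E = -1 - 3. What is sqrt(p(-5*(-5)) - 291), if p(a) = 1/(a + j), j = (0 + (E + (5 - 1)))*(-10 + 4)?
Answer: I*sqrt(7274)/5 ≈ 17.058*I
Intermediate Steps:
E = -4
j = 0 (j = (0 + (-4 + (5 - 1)))*(-10 + 4) = (0 + (-4 + 4))*(-6) = (0 + 0)*(-6) = 0*(-6) = 0)
p(a) = 1/a (p(a) = 1/(a + 0) = 1/a)
sqrt(p(-5*(-5)) - 291) = sqrt(1/(-5*(-5)) - 291) = sqrt(1/25 - 291) = sqrt(-7274/25) = I*sqrt(7274)/5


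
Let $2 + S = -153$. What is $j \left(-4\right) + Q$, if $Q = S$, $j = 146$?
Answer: $-739$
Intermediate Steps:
$S = -155$ ($S = -2 - 153 = -155$)
$Q = -155$
$j \left(-4\right) + Q = 146 \left(-4\right) - 155 = -584 - 155 = -739$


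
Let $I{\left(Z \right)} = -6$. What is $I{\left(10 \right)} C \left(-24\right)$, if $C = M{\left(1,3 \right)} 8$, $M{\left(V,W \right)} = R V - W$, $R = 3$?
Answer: $0$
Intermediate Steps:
$M{\left(V,W \right)} = - W + 3 V$ ($M{\left(V,W \right)} = 3 V - W = - W + 3 V$)
$C = 0$ ($C = \left(\left(-1\right) 3 + 3 \cdot 1\right) 8 = \left(-3 + 3\right) 8 = 0 \cdot 8 = 0$)
$I{\left(10 \right)} C \left(-24\right) = \left(-6\right) 0 \left(-24\right) = 0 \left(-24\right) = 0$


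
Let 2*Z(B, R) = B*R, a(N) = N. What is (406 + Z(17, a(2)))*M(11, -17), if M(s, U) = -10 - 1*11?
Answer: -8883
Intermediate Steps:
M(s, U) = -21 (M(s, U) = -10 - 11 = -21)
Z(B, R) = B*R/2 (Z(B, R) = (B*R)/2 = B*R/2)
(406 + Z(17, a(2)))*M(11, -17) = (406 + (1/2)*17*2)*(-21) = (406 + 17)*(-21) = 423*(-21) = -8883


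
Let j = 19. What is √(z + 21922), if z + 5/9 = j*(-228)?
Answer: √158305/3 ≈ 132.63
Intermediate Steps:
z = -38993/9 (z = -5/9 + 19*(-228) = -5/9 - 4332 = -38993/9 ≈ -4332.6)
√(z + 21922) = √(-38993/9 + 21922) = √(158305/9) = √158305/3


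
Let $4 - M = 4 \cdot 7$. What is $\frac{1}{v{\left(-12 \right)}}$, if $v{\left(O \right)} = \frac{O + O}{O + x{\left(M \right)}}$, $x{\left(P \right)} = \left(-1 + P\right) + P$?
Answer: $\frac{61}{24} \approx 2.5417$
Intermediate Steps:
$M = -24$ ($M = 4 - 4 \cdot 7 = 4 - 28 = -24$)
$x{\left(P \right)} = -1 + 2 P$
$v{\left(O \right)} = \frac{2 O}{-49 + O}$ ($v{\left(O \right)} = \frac{O + O}{O + \left(-1 + 2 \left(-24\right)\right)} = \frac{2 O}{O - 49} = \frac{2 O}{-49 + O}$)
$\frac{1}{v{\left(-12 \right)}} = \frac{1}{2 \left(-12\right) \frac{1}{-49 - 12}} = \frac{1}{2 \left(-12\right) \frac{1}{-61}} = \frac{1}{2 \left(-12\right) \left(- \frac{1}{61}\right)} = \frac{1}{\frac{24}{61}} = \frac{61}{24}$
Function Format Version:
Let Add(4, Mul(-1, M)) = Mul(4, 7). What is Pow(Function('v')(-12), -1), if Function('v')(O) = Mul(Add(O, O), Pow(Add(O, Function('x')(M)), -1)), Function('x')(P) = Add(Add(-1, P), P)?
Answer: Rational(61, 24) ≈ 2.5417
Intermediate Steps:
M = -24 (M = Add(4, Mul(-1, Mul(4, 7))) = Add(4, Mul(-1, 28)) = Add(4, -28) = -24)
Function('x')(P) = Add(-1, Mul(2, P))
Function('v')(O) = Mul(2, O, Pow(Add(-49, O), -1)) (Function('v')(O) = Mul(Add(O, O), Pow(Add(O, Add(-1, Mul(2, -24))), -1)) = Mul(Mul(2, O), Pow(Add(O, Add(-1, -48)), -1)) = Mul(Mul(2, O), Pow(Add(O, -49), -1)) = Mul(Mul(2, O), Pow(Add(-49, O), -1)) = Mul(2, O, Pow(Add(-49, O), -1)))
Pow(Function('v')(-12), -1) = Pow(Mul(2, -12, Pow(Add(-49, -12), -1)), -1) = Pow(Mul(2, -12, Pow(-61, -1)), -1) = Pow(Mul(2, -12, Rational(-1, 61)), -1) = Pow(Rational(24, 61), -1) = Rational(61, 24)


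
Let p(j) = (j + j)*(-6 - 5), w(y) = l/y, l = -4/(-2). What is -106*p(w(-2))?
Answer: -2332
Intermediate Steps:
l = 2 (l = -4*(-1/2) = 2)
w(y) = 2/y
p(j) = -22*j (p(j) = (2*j)*(-11) = -22*j)
-106*p(w(-2)) = -(-2332)*2/(-2) = -(-2332)*2*(-1/2) = -(-2332)*(-1) = -106*22 = -2332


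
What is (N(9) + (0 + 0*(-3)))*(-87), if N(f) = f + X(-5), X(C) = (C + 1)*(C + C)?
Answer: -4263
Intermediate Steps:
X(C) = 2*C*(1 + C) (X(C) = (1 + C)*(2*C) = 2*C*(1 + C))
N(f) = 40 + f (N(f) = f + 2*(-5)*(1 - 5) = f + 2*(-5)*(-4) = f + 40 = 40 + f)
(N(9) + (0 + 0*(-3)))*(-87) = ((40 + 9) + (0 + 0*(-3)))*(-87) = (49 + (0 + 0))*(-87) = (49 + 0)*(-87) = 49*(-87) = -4263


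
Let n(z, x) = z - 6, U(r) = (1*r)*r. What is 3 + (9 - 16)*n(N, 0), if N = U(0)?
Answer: 45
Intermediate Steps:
U(r) = r² (U(r) = r*r = r²)
N = 0 (N = 0² = 0)
n(z, x) = -6 + z
3 + (9 - 16)*n(N, 0) = 3 + (9 - 16)*(-6 + 0) = 3 - 7*(-6) = 3 + 42 = 45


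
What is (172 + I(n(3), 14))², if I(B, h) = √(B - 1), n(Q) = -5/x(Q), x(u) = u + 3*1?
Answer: (1032 + I*√66)²/36 ≈ 29582.0 + 465.78*I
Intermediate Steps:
x(u) = 3 + u (x(u) = u + 3 = 3 + u)
n(Q) = -5/(3 + Q)
I(B, h) = √(-1 + B)
(172 + I(n(3), 14))² = (172 + √(-1 - 5/(3 + 3)))² = (172 + √(-1 - 5/6))² = (172 + √(-1 - 5*⅙))² = (172 + √(-1 - ⅚))² = (172 + √(-11/6))² = (172 + I*√66/6)²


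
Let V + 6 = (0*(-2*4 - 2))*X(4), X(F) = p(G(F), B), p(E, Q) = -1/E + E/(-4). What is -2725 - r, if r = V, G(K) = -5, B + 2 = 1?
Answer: -2719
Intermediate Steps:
B = -1 (B = -2 + 1 = -1)
p(E, Q) = -1/E - E/4 (p(E, Q) = -1/E + E*(-1/4) = -1/E - E/4)
X(F) = 29/20 (X(F) = -1/(-5) - 1/4*(-5) = -1*(-1/5) + 5/4 = 1/5 + 5/4 = 29/20)
V = -6 (V = -6 + (0*(-2*4 - 2))*(29/20) = -6 + (0*(-8 - 2))*(29/20) = -6 + (0*(-10))*(29/20) = -6 + 0*(29/20) = -6 + 0 = -6)
r = -6
-2725 - r = -2725 - 1*(-6) = -2725 + 6 = -2719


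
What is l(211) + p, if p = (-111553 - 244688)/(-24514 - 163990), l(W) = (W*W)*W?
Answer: 1770793925465/188504 ≈ 9.3939e+6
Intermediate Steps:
l(W) = W³ (l(W) = W²*W = W³)
p = 356241/188504 (p = -356241/(-188504) = -356241*(-1/188504) = 356241/188504 ≈ 1.8898)
l(211) + p = 211³ + 356241/188504 = 9393931 + 356241/188504 = 1770793925465/188504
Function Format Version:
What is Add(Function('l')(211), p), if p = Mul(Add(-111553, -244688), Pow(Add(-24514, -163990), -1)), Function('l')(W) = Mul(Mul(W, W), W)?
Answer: Rational(1770793925465, 188504) ≈ 9.3939e+6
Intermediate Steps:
Function('l')(W) = Pow(W, 3) (Function('l')(W) = Mul(Pow(W, 2), W) = Pow(W, 3))
p = Rational(356241, 188504) (p = Mul(-356241, Pow(-188504, -1)) = Mul(-356241, Rational(-1, 188504)) = Rational(356241, 188504) ≈ 1.8898)
Add(Function('l')(211), p) = Add(Pow(211, 3), Rational(356241, 188504)) = Add(9393931, Rational(356241, 188504)) = Rational(1770793925465, 188504)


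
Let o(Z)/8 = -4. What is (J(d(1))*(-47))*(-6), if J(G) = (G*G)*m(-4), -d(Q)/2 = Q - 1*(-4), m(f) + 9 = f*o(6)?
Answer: 3355800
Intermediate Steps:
o(Z) = -32 (o(Z) = 8*(-4) = -32)
m(f) = -9 - 32*f (m(f) = -9 + f*(-32) = -9 - 32*f)
d(Q) = -8 - 2*Q (d(Q) = -2*(Q - 1*(-4)) = -2*(Q + 4) = -2*(4 + Q) = -8 - 2*Q)
J(G) = 119*G² (J(G) = (G*G)*(-9 - 32*(-4)) = G²*(-9 + 128) = G²*119 = 119*G²)
(J(d(1))*(-47))*(-6) = ((119*(-8 - 2*1)²)*(-47))*(-6) = ((119*(-8 - 2)²)*(-47))*(-6) = ((119*(-10)²)*(-47))*(-6) = ((119*100)*(-47))*(-6) = (11900*(-47))*(-6) = -559300*(-6) = 3355800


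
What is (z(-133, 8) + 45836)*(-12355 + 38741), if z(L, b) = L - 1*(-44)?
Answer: 1207080342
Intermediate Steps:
z(L, b) = 44 + L (z(L, b) = L + 44 = 44 + L)
(z(-133, 8) + 45836)*(-12355 + 38741) = ((44 - 133) + 45836)*(-12355 + 38741) = (-89 + 45836)*26386 = 45747*26386 = 1207080342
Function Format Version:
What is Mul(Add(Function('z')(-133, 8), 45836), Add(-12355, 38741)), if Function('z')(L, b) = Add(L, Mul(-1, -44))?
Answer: 1207080342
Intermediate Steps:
Function('z')(L, b) = Add(44, L) (Function('z')(L, b) = Add(L, 44) = Add(44, L))
Mul(Add(Function('z')(-133, 8), 45836), Add(-12355, 38741)) = Mul(Add(Add(44, -133), 45836), Add(-12355, 38741)) = Mul(Add(-89, 45836), 26386) = Mul(45747, 26386) = 1207080342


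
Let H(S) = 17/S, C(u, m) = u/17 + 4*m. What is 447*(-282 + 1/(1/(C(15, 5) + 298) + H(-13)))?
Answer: -68759775/544 ≈ -1.2640e+5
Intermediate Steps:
C(u, m) = 4*m + u/17 (C(u, m) = u/17 + 4*m = 4*m + u/17)
447*(-282 + 1/(1/(C(15, 5) + 298) + H(-13))) = 447*(-282 + 1/(1/((4*5 + (1/17)*15) + 298) + 17/(-13))) = 447*(-282 + 1/(1/((20 + 15/17) + 298) + 17*(-1/13))) = 447*(-282 + 1/(1/(355/17 + 298) - 17/13)) = 447*(-282 + 1/(1/(5421/17) - 17/13)) = 447*(-282 + 1/(17/5421 - 17/13)) = 447*(-282 + 1/(-544/417)) = 447*(-282 - 417/544) = 447*(-153825/544) = -68759775/544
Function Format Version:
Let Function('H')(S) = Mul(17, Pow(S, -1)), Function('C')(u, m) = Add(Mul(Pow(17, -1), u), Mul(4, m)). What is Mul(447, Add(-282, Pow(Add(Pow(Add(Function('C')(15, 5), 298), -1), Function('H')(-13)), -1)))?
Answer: Rational(-68759775, 544) ≈ -1.2640e+5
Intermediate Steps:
Function('C')(u, m) = Add(Mul(4, m), Mul(Rational(1, 17), u)) (Function('C')(u, m) = Add(Mul(Rational(1, 17), u), Mul(4, m)) = Add(Mul(4, m), Mul(Rational(1, 17), u)))
Mul(447, Add(-282, Pow(Add(Pow(Add(Function('C')(15, 5), 298), -1), Function('H')(-13)), -1))) = Mul(447, Add(-282, Pow(Add(Pow(Add(Add(Mul(4, 5), Mul(Rational(1, 17), 15)), 298), -1), Mul(17, Pow(-13, -1))), -1))) = Mul(447, Add(-282, Pow(Add(Pow(Add(Add(20, Rational(15, 17)), 298), -1), Mul(17, Rational(-1, 13))), -1))) = Mul(447, Add(-282, Pow(Add(Pow(Add(Rational(355, 17), 298), -1), Rational(-17, 13)), -1))) = Mul(447, Add(-282, Pow(Add(Pow(Rational(5421, 17), -1), Rational(-17, 13)), -1))) = Mul(447, Add(-282, Pow(Add(Rational(17, 5421), Rational(-17, 13)), -1))) = Mul(447, Add(-282, Pow(Rational(-544, 417), -1))) = Mul(447, Add(-282, Rational(-417, 544))) = Mul(447, Rational(-153825, 544)) = Rational(-68759775, 544)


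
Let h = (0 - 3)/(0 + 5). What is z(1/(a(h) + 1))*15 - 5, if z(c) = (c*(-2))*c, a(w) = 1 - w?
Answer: -1595/169 ≈ -9.4379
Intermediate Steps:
h = -3/5 ≈ -0.60000
z(c) = -2*c**2 (z(c) = (-2*c)*c = -2*c**2)
z(1/(a(h) + 1))*15 - 5 = -2/((1 - 1*(-3/5)) + 1)**2*15 - 5 = -2/((1 + 3/5) + 1)**2*15 - 5 = -2/(8/5 + 1)**2*15 - 5 = -2*(1/(13/5))**2*15 - 5 = -2*(5/13)**2*15 - 5 = -2*25/169*15 - 5 = -50/169*15 - 5 = -750/169 - 5 = -1595/169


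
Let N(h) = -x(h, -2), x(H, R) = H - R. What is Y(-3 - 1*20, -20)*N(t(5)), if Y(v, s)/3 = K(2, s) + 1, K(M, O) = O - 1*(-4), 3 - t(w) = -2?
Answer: 315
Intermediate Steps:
t(w) = 5 (t(w) = 3 - 1*(-2) = 3 + 2 = 5)
K(M, O) = 4 + O (K(M, O) = O + 4 = 4 + O)
Y(v, s) = 15 + 3*s (Y(v, s) = 3*((4 + s) + 1) = 3*(5 + s) = 15 + 3*s)
N(h) = -2 - h (N(h) = -(h - 1*(-2)) = -(h + 2) = -(2 + h) = -2 - h)
Y(-3 - 1*20, -20)*N(t(5)) = (15 + 3*(-20))*(-2 - 1*5) = (15 - 60)*(-2 - 5) = -45*(-7) = 315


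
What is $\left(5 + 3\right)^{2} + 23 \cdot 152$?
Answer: $3560$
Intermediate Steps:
$\left(5 + 3\right)^{2} + 23 \cdot 152 = 8^{2} + 3496 = 64 + 3496 = 3560$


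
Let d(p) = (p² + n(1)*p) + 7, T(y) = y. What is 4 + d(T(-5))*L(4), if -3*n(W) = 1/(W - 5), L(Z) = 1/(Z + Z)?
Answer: 763/96 ≈ 7.9479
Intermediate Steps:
L(Z) = 1/(2*Z)
n(W) = -1/(3*(-5 + W)) (n(W) = -1/(3*(W - 5)) = -1/(3*(-5 + W)))
d(p) = 7 + p² + p/12 (d(p) = (p² + (-1/(-15 + 3*1))*p) + 7 = (p² + (-1/(-15 + 3))*p) + 7 = (p² + (-1/(-12))*p) + 7 = (p² + (-1*(-1/12))*p) + 7 = (p² + p/12) + 7 = 7 + p² + p/12)
4 + d(T(-5))*L(4) = 4 + (7 + (-5)² + (1/12)*(-5))*((½)/4) = 4 + (7 + 25 - 5/12)*((½)*(¼)) = 4 + (379/12)*(⅛) = 4 + 379/96 = 763/96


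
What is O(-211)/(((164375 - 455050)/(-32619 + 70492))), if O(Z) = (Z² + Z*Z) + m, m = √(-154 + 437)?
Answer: -306571606/26425 - 3443*√283/26425 ≈ -11604.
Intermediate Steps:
m = √283 ≈ 16.823
O(Z) = √283 + 2*Z² (O(Z) = (Z² + Z*Z) + √283 = (Z² + Z²) + √283 = 2*Z² + √283 = √283 + 2*Z²)
O(-211)/(((164375 - 455050)/(-32619 + 70492))) = (√283 + 2*(-211)²)/(((164375 - 455050)/(-32619 + 70492))) = (√283 + 2*44521)/((-290675/37873)) = (√283 + 89042)/((-290675*1/37873)) = (89042 + √283)/(-26425/3443) = (89042 + √283)*(-3443/26425) = -306571606/26425 - 3443*√283/26425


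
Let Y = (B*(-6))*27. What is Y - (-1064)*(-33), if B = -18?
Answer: -32196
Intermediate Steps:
Y = 2916 (Y = -18*(-6)*27 = 108*27 = 2916)
Y - (-1064)*(-33) = 2916 - (-1064)*(-33) = 2916 - 1*35112 = 2916 - 35112 = -32196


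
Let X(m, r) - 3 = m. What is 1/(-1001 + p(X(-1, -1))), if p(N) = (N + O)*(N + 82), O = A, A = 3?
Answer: -1/581 ≈ -0.0017212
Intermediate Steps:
X(m, r) = 3 + m
O = 3
p(N) = (3 + N)*(82 + N) (p(N) = (N + 3)*(N + 82) = (3 + N)*(82 + N))
1/(-1001 + p(X(-1, -1))) = 1/(-1001 + (246 + (3 - 1)² + 85*(3 - 1))) = 1/(-1001 + (246 + 2² + 85*2)) = 1/(-1001 + (246 + 4 + 170)) = 1/(-1001 + 420) = 1/(-581) = -1/581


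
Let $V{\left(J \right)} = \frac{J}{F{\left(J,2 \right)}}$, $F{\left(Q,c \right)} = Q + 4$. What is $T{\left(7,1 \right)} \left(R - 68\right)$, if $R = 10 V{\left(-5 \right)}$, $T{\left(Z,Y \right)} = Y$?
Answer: $-18$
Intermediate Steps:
$F{\left(Q,c \right)} = 4 + Q$
$V{\left(J \right)} = \frac{J}{4 + J}$
$R = 50$ ($R = 10 \left(- \frac{5}{4 - 5}\right) = 10 \left(- \frac{5}{-1}\right) = 10 \left(\left(-5\right) \left(-1\right)\right) = 10 \cdot 5 = 50$)
$T{\left(7,1 \right)} \left(R - 68\right) = 1 \left(50 - 68\right) = 1 \left(-18\right) = -18$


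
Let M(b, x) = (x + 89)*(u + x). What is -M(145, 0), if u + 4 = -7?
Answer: 979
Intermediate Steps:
u = -11 (u = -4 - 7 = -11)
M(b, x) = (-11 + x)*(89 + x) (M(b, x) = (x + 89)*(-11 + x) = (89 + x)*(-11 + x) = (-11 + x)*(89 + x))
-M(145, 0) = -(-979 + 0² + 78*0) = -(-979 + 0 + 0) = -1*(-979) = 979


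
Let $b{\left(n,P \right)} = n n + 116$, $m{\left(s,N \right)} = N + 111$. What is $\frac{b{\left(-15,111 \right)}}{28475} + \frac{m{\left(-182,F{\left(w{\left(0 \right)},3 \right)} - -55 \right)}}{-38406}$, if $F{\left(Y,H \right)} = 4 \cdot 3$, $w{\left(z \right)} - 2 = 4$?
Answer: $\frac{4013948}{546805425} \approx 0.0073407$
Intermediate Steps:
$w{\left(z \right)} = 6$ ($w{\left(z \right)} = 2 + 4 = 6$)
$F{\left(Y,H \right)} = 12$
$m{\left(s,N \right)} = 111 + N$
$b{\left(n,P \right)} = 116 + n^{2}$ ($b{\left(n,P \right)} = n^{2} + 116 = 116 + n^{2}$)
$\frac{b{\left(-15,111 \right)}}{28475} + \frac{m{\left(-182,F{\left(w{\left(0 \right)},3 \right)} - -55 \right)}}{-38406} = \frac{116 + \left(-15\right)^{2}}{28475} + \frac{111 + \left(12 - -55\right)}{-38406} = \left(116 + 225\right) \frac{1}{28475} + \left(111 + \left(12 + 55\right)\right) \left(- \frac{1}{38406}\right) = 341 \cdot \frac{1}{28475} + \left(111 + 67\right) \left(- \frac{1}{38406}\right) = \frac{341}{28475} + 178 \left(- \frac{1}{38406}\right) = \frac{341}{28475} - \frac{89}{19203} = \frac{4013948}{546805425}$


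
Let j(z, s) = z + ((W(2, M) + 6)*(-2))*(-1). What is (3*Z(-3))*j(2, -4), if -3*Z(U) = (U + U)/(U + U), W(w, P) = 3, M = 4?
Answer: -20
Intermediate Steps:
Z(U) = -⅓ (Z(U) = -(U + U)/(3*(U + U)) = -2*U/(3*(2*U)) = -2*U*1/(2*U)/3 = -⅓*1 = -⅓)
j(z, s) = 18 + z (j(z, s) = z + ((3 + 6)*(-2))*(-1) = z + (9*(-2))*(-1) = z - 18*(-1) = z + 18 = 18 + z)
(3*Z(-3))*j(2, -4) = (3*(-⅓))*(18 + 2) = -1*20 = -20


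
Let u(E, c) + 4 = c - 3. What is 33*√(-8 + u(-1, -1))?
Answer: 132*I ≈ 132.0*I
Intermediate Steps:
u(E, c) = -7 + c (u(E, c) = -4 + (c - 3) = -4 + (-3 + c) = -7 + c)
33*√(-8 + u(-1, -1)) = 33*√(-8 + (-7 - 1)) = 33*√(-8 - 8) = 33*√(-16) = 33*(4*I) = 132*I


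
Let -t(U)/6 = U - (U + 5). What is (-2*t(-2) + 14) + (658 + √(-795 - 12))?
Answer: 612 + I*√807 ≈ 612.0 + 28.408*I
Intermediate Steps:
t(U) = 30 (t(U) = -6*(U - (U + 5)) = -6*(U - (5 + U)) = -6*(U + (-5 - U)) = -6*(-5) = 30)
(-2*t(-2) + 14) + (658 + √(-795 - 12)) = (-2*30 + 14) + (658 + √(-795 - 12)) = (-60 + 14) + (658 + √(-807)) = -46 + (658 + I*√807) = 612 + I*√807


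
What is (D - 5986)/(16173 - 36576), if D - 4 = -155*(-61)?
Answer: -3473/20403 ≈ -0.17022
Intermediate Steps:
D = 9459 (D = 4 - 155*(-61) = 4 + 9455 = 9459)
(D - 5986)/(16173 - 36576) = (9459 - 5986)/(16173 - 36576) = 3473/(-20403) = 3473*(-1/20403) = -3473/20403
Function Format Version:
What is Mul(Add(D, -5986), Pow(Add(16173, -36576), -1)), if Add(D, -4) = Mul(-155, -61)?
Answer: Rational(-3473, 20403) ≈ -0.17022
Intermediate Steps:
D = 9459 (D = Add(4, Mul(-155, -61)) = Add(4, 9455) = 9459)
Mul(Add(D, -5986), Pow(Add(16173, -36576), -1)) = Mul(Add(9459, -5986), Pow(Add(16173, -36576), -1)) = Mul(3473, Pow(-20403, -1)) = Mul(3473, Rational(-1, 20403)) = Rational(-3473, 20403)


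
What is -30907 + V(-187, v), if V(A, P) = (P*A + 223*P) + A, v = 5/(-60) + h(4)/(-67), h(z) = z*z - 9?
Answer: -2083751/67 ≈ -31101.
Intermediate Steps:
h(z) = -9 + z² (h(z) = z² - 9 = -9 + z²)
v = -151/804 (v = 5/(-60) + (-9 + 4²)/(-67) = 5*(-1/60) + (-9 + 16)*(-1/67) = -1/12 + 7*(-1/67) = -1/12 - 7/67 = -151/804 ≈ -0.18781)
V(A, P) = A + 223*P + A*P (V(A, P) = (A*P + 223*P) + A = (223*P + A*P) + A = A + 223*P + A*P)
-30907 + V(-187, v) = -30907 + (-187 + 223*(-151/804) - 187*(-151/804)) = -30907 + (-187 - 33673/804 + 28237/804) = -30907 - 12982/67 = -2083751/67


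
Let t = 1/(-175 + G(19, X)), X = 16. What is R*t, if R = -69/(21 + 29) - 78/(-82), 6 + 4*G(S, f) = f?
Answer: 293/117875 ≈ 0.0024857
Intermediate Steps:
G(S, f) = -3/2 + f/4
R = -879/2050 (R = -69/50 - 78*(-1/82) = -69*1/50 + 39/41 = -69/50 + 39/41 = -879/2050 ≈ -0.42878)
t = -2/345 (t = 1/(-175 + (-3/2 + (1/4)*16)) = 1/(-175 + (-3/2 + 4)) = 1/(-175 + 5/2) = 1/(-345/2) = -2/345 ≈ -0.0057971)
R*t = -879/2050*(-2/345) = 293/117875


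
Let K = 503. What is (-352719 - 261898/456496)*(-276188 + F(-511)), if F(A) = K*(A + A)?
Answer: 31810701675327147/114124 ≈ 2.7874e+11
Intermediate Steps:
F(A) = 1006*A (F(A) = 503*(A + A) = 503*(2*A) = 1006*A)
(-352719 - 261898/456496)*(-276188 + F(-511)) = (-352719 - 261898/456496)*(-276188 + 1006*(-511)) = (-352719 - 261898*1/456496)*(-276188 - 514066) = (-352719 - 130949/228248)*(-790254) = -80507537261/228248*(-790254) = 31810701675327147/114124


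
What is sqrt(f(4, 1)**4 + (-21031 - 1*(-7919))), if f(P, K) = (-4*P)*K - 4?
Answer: 2*sqrt(36722) ≈ 383.26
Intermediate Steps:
f(P, K) = -4 - 4*K*P (f(P, K) = -4*K*P - 4 = -4 - 4*K*P)
sqrt(f(4, 1)**4 + (-21031 - 1*(-7919))) = sqrt((-4 - 4*1*4)**4 + (-21031 - 1*(-7919))) = sqrt((-4 - 16)**4 + (-21031 + 7919)) = sqrt((-20)**4 - 13112) = sqrt(160000 - 13112) = sqrt(146888) = 2*sqrt(36722)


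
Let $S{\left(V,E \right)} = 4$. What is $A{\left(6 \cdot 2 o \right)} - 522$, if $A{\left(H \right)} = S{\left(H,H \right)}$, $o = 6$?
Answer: $-518$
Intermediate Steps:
$A{\left(H \right)} = 4$
$A{\left(6 \cdot 2 o \right)} - 522 = 4 - 522 = -518$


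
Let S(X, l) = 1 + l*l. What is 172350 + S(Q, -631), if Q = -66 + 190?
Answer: 570512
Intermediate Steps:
Q = 124
S(X, l) = 1 + l**2
172350 + S(Q, -631) = 172350 + (1 + (-631)**2) = 172350 + (1 + 398161) = 172350 + 398162 = 570512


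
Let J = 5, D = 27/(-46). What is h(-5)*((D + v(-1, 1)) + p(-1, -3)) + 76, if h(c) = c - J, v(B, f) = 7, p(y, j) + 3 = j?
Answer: 1653/23 ≈ 71.870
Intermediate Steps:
D = -27/46 (D = 27*(-1/46) = -27/46 ≈ -0.58696)
p(y, j) = -3 + j
h(c) = -5 + c (h(c) = c - 1*5 = c - 5 = -5 + c)
h(-5)*((D + v(-1, 1)) + p(-1, -3)) + 76 = (-5 - 5)*((-27/46 + 7) + (-3 - 3)) + 76 = -10*(295/46 - 6) + 76 = -10*19/46 + 76 = -95/23 + 76 = 1653/23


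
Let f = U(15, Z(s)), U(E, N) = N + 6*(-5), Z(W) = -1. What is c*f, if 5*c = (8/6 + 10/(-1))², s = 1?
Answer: -20956/45 ≈ -465.69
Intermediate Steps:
c = 676/45 (c = (8/6 + 10/(-1))²/5 = (8*(⅙) + 10*(-1))²/5 = (4/3 - 10)²/5 = (-26/3)²/5 = (⅕)*(676/9) = 676/45 ≈ 15.022)
U(E, N) = -30 + N (U(E, N) = N - 30 = -30 + N)
f = -31 (f = -30 - 1 = -31)
c*f = (676/45)*(-31) = -20956/45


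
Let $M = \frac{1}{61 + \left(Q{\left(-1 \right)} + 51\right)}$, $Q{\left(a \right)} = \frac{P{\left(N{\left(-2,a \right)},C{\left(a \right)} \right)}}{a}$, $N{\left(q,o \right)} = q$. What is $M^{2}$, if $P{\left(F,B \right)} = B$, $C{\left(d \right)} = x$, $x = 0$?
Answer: $\frac{1}{12544} \approx 7.9719 \cdot 10^{-5}$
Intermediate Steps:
$C{\left(d \right)} = 0$
$Q{\left(a \right)} = 0$ ($Q{\left(a \right)} = \frac{0}{a} = 0$)
$M = \frac{1}{112}$ ($M = \frac{1}{61 + \left(0 + 51\right)} = \frac{1}{61 + 51} = \frac{1}{112} \approx 0.0089286$)
$M^{2} = \left(\frac{1}{112}\right)^{2} = \frac{1}{12544}$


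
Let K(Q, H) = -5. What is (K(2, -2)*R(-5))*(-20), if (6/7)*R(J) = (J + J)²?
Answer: 35000/3 ≈ 11667.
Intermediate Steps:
R(J) = 14*J²/3 (R(J) = 7*(J + J)²/6 = 7*(2*J)²/6 = 7*(4*J²)/6 = 14*J²/3)
(K(2, -2)*R(-5))*(-20) = -70*(-5)²/3*(-20) = -70*25/3*(-20) = -5*350/3*(-20) = -1750/3*(-20) = 35000/3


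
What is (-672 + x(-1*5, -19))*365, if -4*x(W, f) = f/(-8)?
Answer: -7855895/32 ≈ -2.4550e+5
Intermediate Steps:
x(W, f) = f/32 (x(W, f) = -f/(4*(-8)) = -f*(-1)/(4*8) = -(-1)*f/32 = f/32)
(-672 + x(-1*5, -19))*365 = (-672 + (1/32)*(-19))*365 = (-672 - 19/32)*365 = -21523/32*365 = -7855895/32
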